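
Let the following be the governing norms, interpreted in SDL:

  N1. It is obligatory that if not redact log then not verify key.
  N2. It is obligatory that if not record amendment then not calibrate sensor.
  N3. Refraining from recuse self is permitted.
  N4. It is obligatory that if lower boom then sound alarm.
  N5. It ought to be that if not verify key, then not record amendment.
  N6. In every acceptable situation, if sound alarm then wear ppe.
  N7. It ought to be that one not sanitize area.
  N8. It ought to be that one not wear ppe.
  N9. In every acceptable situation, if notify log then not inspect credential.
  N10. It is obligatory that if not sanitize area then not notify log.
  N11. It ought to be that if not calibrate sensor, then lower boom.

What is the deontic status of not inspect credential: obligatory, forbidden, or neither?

Premise 9 is O(notify_log → ¬inspect_credential), but O(notify_log) is not derivable from the premises, so it does not yield O(¬inspect_credential).
No premise or chain of K-axiom applications forces O(¬inspect_credential), and none forces O(inspect_credential). So ¬inspect_credential is neither obligatory nor forbidden under these norms.

Neither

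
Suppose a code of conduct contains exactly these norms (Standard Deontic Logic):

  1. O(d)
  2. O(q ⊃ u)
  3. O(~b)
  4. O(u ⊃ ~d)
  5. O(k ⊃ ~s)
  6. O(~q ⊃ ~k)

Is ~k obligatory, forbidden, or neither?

From premise 1 we have O(d).
Premise 4, O(u ⊃ ~d), contraposes to O(d ⊃ ~u); with O(d) we get O(~u).
Premise 2 is O(q ⊃ u); contrapositively O(~u ⊃ ~q). Since O(~u) holds, K gives O(~q).
Premise 6 is O(~q ⊃ ~k); since O(~q), deontic closure gives O(~k).
Premises 3, 5 do not contribute to this derivation.
Hence ~k is obligatory.

Obligatory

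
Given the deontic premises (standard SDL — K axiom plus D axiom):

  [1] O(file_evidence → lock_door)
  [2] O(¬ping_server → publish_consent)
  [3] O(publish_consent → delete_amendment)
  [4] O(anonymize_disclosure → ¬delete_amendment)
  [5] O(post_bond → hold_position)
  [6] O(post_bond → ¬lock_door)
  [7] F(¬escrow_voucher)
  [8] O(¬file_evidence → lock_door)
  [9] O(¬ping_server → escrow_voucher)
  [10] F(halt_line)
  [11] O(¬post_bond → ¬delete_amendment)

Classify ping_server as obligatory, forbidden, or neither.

Obligatory

Premises 1 and 8 are O(file_evidence → lock_door) and O(¬file_evidence → lock_door); every ideal world satisfies file_evidence or ¬file_evidence, so in either case lock_door holds — hence O(lock_door).
Premise 6 is O(post_bond → ¬lock_door); contrapositively O(lock_door → ¬post_bond). Since O(lock_door) holds, K gives O(¬post_bond).
From O(¬post_bond) and premise 11, O(¬post_bond → ¬delete_amendment), we obtain O(¬delete_amendment).
Premise 3, O(publish_consent → delete_amendment), contraposes to O(¬delete_amendment → ¬publish_consent); with O(¬delete_amendment) we get O(¬publish_consent).
Premise 2, O(¬ping_server → publish_consent), contraposes to O(¬publish_consent → ping_server); with O(¬publish_consent) we get O(ping_server).
Premises 4, 5, 7, 9, 10 do not contribute to this derivation.
Hence ping_server is obligatory.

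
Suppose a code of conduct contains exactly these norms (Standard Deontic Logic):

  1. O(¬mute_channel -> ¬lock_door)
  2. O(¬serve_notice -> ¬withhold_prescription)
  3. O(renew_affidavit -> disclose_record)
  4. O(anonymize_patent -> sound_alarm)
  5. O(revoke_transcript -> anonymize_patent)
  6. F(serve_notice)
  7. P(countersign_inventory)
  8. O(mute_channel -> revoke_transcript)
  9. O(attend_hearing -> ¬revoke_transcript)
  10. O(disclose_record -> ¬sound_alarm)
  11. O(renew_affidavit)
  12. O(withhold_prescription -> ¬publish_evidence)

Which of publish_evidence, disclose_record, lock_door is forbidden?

lock_door

From premise 11 we have O(renew_affidavit).
With premise 3, O(renew_affidavit -> disclose_record), the K-axiom yields O(disclose_record).
Applying K to premise 10 (O(disclose_record -> ¬sound_alarm)) and O(disclose_record) yields O(¬sound_alarm).
Premise 4, O(anonymize_patent -> sound_alarm), contraposes to O(¬sound_alarm -> ¬anonymize_patent); with O(¬sound_alarm) we get O(¬anonymize_patent).
Premise 5 is O(revoke_transcript -> anonymize_patent); contrapositively O(¬anonymize_patent -> ¬revoke_transcript). Since O(¬anonymize_patent) holds, K gives O(¬revoke_transcript).
The contrapositive of premise 8 (O(mute_channel -> revoke_transcript)) is O(¬revoke_transcript -> ¬mute_channel), and O(¬revoke_transcript) is already established, so O(¬mute_channel).
Applying K to premise 1 (O(¬mute_channel -> ¬lock_door)) and O(¬mute_channel) yields O(¬lock_door).
So O(¬lock_door) holds, i.e. lock_door is forbidden. None of the other listed options is forbidden under the premises.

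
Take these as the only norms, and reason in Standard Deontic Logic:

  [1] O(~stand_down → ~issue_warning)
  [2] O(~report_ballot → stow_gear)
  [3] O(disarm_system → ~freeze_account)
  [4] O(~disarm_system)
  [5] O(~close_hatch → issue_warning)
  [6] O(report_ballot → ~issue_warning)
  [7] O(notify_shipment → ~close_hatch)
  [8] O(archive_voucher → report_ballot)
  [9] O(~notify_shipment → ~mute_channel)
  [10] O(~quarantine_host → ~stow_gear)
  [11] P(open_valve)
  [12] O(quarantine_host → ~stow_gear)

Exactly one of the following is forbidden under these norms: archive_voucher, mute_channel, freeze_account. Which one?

mute_channel

Premises 12 and 10 cover both cases: O(quarantine_host → ~stow_gear) and O(~quarantine_host → ~stow_gear). Since quarantine_host ∨ ~quarantine_host is a tautology, O(~stow_gear) follows.
Premise 2 is O(~report_ballot → stow_gear); contrapositively O(~stow_gear → report_ballot). Since O(~stow_gear) holds, K gives O(report_ballot).
Premise 6 is O(report_ballot → ~issue_warning); since O(report_ballot), deontic closure gives O(~issue_warning).
Premise 5, O(~close_hatch → issue_warning), contraposes to O(~issue_warning → close_hatch); with O(~issue_warning) we get O(close_hatch).
The contrapositive of premise 7 (O(notify_shipment → ~close_hatch)) is O(close_hatch → ~notify_shipment), and O(close_hatch) is already established, so O(~notify_shipment).
Applying K to premise 9 (O(~notify_shipment → ~mute_channel)) and O(~notify_shipment) yields O(~mute_channel).
So O(~mute_channel) holds, i.e. mute_channel is forbidden. None of the other listed options is forbidden under the premises.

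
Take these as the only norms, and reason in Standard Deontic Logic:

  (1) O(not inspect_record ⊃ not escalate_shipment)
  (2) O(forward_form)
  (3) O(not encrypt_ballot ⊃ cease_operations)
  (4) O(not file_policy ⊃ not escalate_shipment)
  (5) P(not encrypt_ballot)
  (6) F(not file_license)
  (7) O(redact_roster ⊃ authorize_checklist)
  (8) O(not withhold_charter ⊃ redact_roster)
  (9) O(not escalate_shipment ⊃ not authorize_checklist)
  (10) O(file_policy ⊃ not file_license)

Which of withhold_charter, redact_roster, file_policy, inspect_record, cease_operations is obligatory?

Premise 6, F(not file_license), is equivalent to O(file_license).
Premise 10, O(file_policy ⊃ not file_license), contraposes to O(file_license ⊃ not file_policy); with O(file_license) we get O(not file_policy).
Premise 4 is O(not file_policy ⊃ not escalate_shipment); since O(not file_policy), deontic closure gives O(not escalate_shipment).
From O(not escalate_shipment) and premise 9, O(not escalate_shipment ⊃ not authorize_checklist), we obtain O(not authorize_checklist).
The contrapositive of premise 7 (O(redact_roster ⊃ authorize_checklist)) is O(not authorize_checklist ⊃ not redact_roster), and O(not authorize_checklist) is already established, so O(not redact_roster).
The contrapositive of premise 8 (O(not withhold_charter ⊃ redact_roster)) is O(not redact_roster ⊃ withhold_charter), and O(not redact_roster) is already established, so O(withhold_charter).
So O(withhold_charter) holds — withhold_charter is obligatory. None of the other listed options is made obligatory by any chain of premises.

withhold_charter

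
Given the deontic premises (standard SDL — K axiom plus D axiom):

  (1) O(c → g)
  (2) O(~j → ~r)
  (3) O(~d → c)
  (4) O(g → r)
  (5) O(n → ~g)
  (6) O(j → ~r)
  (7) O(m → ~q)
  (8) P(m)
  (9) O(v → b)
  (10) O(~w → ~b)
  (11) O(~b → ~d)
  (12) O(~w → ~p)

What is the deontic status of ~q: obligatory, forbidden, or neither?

Premise 7 is O(m → ~q), but O(m) is not derivable from the premises (the permission P(m) asserts only ~O(~m), not O(m)), so it does not yield O(~q).
No premise or chain of K-axiom applications forces O(~q), and none forces O(q). So ~q is neither obligatory nor forbidden under these norms.

Neither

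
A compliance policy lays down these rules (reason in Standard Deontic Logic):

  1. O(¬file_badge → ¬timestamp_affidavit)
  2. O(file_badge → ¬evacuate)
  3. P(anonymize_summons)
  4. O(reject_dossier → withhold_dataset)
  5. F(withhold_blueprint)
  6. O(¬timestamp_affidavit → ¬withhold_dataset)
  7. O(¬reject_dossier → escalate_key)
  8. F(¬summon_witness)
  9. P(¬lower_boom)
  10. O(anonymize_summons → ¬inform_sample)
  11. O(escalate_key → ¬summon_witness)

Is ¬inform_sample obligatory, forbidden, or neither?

Premise 10 is O(anonymize_summons → ¬inform_sample), but O(anonymize_summons) is not derivable from the premises (the permission P(anonymize_summons) asserts only ¬O(¬anonymize_summons), not O(anonymize_summons)), so it does not yield O(¬inform_sample).
No premise or chain of K-axiom applications forces O(¬inform_sample), and none forces O(inform_sample). So ¬inform_sample is neither obligatory nor forbidden under these norms.

Neither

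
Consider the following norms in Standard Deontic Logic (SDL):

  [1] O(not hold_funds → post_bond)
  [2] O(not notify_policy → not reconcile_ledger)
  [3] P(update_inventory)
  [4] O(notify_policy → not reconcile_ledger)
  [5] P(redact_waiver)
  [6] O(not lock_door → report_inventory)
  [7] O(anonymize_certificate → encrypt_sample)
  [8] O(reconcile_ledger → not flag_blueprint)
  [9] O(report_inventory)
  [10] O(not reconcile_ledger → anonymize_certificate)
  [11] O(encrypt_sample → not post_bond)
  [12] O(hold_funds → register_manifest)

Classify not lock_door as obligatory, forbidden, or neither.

Premise 6 is O(not lock_door → report_inventory); even if O(report_inventory) held, inferring O(not lock_door) would be affirming the consequent — invalid.
No premise or chain of K-axiom applications forces O(not lock_door), and none forces O(lock_door). So not lock_door is neither obligatory nor forbidden under these norms.

Neither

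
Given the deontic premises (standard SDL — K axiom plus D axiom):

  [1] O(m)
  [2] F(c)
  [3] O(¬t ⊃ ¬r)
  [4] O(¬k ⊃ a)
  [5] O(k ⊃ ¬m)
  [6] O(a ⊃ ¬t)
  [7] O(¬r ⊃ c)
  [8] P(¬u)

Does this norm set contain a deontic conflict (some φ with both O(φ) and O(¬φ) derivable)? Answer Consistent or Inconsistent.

Inconsistent

Premise 2 is F(c), i.e. O(¬c).
The contrapositive of premise 7 (O(¬r ⊃ c)) is O(¬c ⊃ r), and O(¬c) is already established, so O(r).
Premise 3 is O(¬t ⊃ ¬r); contrapositively O(r ⊃ t). Since O(r) holds, K gives O(t).
The contrapositive of premise 6 (O(a ⊃ ¬t)) is O(t ⊃ ¬a), and O(t) is already established, so O(¬a).
Premise 4 is O(¬k ⊃ a); contrapositively O(¬a ⊃ k). Since O(¬a) holds, K gives O(k).
Premise 5 is O(k ⊃ ¬m); since O(k), deontic closure gives O(¬m).
But premise 1 directly asserts O(m).
We now have both O(¬m) and O(m) — m is simultaneously obligatory and forbidden, violating the D-axiom.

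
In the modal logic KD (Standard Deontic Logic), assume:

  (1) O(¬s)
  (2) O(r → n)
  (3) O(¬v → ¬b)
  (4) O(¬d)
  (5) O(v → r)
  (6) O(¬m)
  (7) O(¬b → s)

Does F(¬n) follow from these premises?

Yes

Premise 1 states O(¬s) outright.
Premise 7, O(¬b → s), contraposes to O(¬s → b); with O(¬s) we get O(b).
Premise 3, O(¬v → ¬b), contraposes to O(b → v); with O(b) we get O(v).
Applying K to premise 5 (O(v → r)) and O(v) yields O(r).
Premise 2 is O(r → n); since O(r), deontic closure gives O(n).
Premises 4, 6 do not contribute to this derivation.
So O(n) holds, i.e. F(¬n). The claim follows.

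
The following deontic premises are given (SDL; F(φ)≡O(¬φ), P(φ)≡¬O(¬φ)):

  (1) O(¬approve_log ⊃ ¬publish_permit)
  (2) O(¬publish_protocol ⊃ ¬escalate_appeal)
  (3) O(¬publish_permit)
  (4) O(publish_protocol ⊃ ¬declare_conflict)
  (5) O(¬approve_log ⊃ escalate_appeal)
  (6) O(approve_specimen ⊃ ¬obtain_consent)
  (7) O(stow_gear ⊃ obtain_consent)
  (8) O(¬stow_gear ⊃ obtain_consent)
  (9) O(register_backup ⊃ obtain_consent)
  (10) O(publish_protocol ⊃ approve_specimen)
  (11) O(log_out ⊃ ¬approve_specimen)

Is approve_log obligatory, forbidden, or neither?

Obligatory

Premises 8 and 7 are O(¬stow_gear ⊃ obtain_consent) and O(stow_gear ⊃ obtain_consent); every ideal world satisfies ¬stow_gear or stow_gear, so in either case obtain_consent holds — hence O(obtain_consent).
Premise 6, O(approve_specimen ⊃ ¬obtain_consent), contraposes to O(obtain_consent ⊃ ¬approve_specimen); with O(obtain_consent) we get O(¬approve_specimen).
The contrapositive of premise 10 (O(publish_protocol ⊃ approve_specimen)) is O(¬approve_specimen ⊃ ¬publish_protocol), and O(¬approve_specimen) is already established, so O(¬publish_protocol).
Applying K to premise 2 (O(¬publish_protocol ⊃ ¬escalate_appeal)) and O(¬publish_protocol) yields O(¬escalate_appeal).
Premise 5 is O(¬approve_log ⊃ escalate_appeal); contrapositively O(¬escalate_appeal ⊃ approve_log). Since O(¬escalate_appeal) holds, K gives O(approve_log).
Premises 1, 3, 4, 9, 11 do not contribute to this derivation.
Hence approve_log is obligatory.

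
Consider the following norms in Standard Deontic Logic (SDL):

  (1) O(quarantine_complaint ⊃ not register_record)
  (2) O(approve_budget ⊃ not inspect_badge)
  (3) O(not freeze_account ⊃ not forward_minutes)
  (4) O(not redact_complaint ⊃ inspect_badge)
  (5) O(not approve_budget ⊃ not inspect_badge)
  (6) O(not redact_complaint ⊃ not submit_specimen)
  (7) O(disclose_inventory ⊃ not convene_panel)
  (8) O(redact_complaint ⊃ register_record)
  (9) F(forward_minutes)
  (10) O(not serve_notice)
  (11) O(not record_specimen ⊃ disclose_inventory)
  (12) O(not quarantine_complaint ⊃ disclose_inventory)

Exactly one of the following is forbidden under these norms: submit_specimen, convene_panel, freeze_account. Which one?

Premises 5 and 2 cover both cases: O(not approve_budget ⊃ not inspect_badge) and O(approve_budget ⊃ not inspect_badge). Since not approve_budget ∨ approve_budget is a tautology, O(not inspect_badge) follows.
Premise 4, O(not redact_complaint ⊃ inspect_badge), contraposes to O(not inspect_badge ⊃ redact_complaint); with O(not inspect_badge) we get O(redact_complaint).
With premise 8, O(redact_complaint ⊃ register_record), the K-axiom yields O(register_record).
The contrapositive of premise 1 (O(quarantine_complaint ⊃ not register_record)) is O(register_record ⊃ not quarantine_complaint), and O(register_record) is already established, so O(not quarantine_complaint).
From O(not quarantine_complaint) and premise 12, O(not quarantine_complaint ⊃ disclose_inventory), we obtain O(disclose_inventory).
With premise 7, O(disclose_inventory ⊃ not convene_panel), the K-axiom yields O(not convene_panel).
So O(not convene_panel) holds, i.e. convene_panel is forbidden. None of the other listed options is forbidden under the premises.

convene_panel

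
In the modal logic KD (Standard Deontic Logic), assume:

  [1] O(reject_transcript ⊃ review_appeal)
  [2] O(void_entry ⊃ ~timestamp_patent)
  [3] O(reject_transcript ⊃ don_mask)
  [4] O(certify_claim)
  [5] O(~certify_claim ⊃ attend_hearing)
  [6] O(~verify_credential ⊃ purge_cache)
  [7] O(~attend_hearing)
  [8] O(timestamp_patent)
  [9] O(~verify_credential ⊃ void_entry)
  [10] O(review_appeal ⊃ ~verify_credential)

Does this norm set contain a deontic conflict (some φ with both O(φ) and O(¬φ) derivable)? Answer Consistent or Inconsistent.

Consistent

Premise 5 is O(~certify_claim ⊃ attend_hearing), but O(~certify_claim) is not derivable from the premises, so it does not yield O(attend_hearing).
So O(attend_hearing) is not derivable, and the apparent clash with O(~attend_hearing) does not arise.
A world satisfying every obligation exists (e.g. attend_hearing=false, certify_claim=true, don_mask=false, purge_cache=false, reject_transcript=false, review_appeal=false, timestamp_patent=true, verify_credential=true, void_entry=false); no atom is both obligatory and forbidden, so the set is consistent.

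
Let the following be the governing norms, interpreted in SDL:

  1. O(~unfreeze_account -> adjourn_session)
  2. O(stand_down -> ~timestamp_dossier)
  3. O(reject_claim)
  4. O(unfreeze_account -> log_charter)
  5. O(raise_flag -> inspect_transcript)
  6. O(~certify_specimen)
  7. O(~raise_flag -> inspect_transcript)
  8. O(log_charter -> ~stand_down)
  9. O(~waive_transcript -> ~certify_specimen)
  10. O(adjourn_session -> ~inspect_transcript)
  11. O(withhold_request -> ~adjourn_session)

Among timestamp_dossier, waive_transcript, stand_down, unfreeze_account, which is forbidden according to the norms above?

stand_down

By case analysis on ~raise_flag: premise 7 gives O(~raise_flag -> inspect_transcript) and premise 5 gives O(raise_flag -> inspect_transcript), so O(inspect_transcript) either way.
Premise 10, O(adjourn_session -> ~inspect_transcript), contraposes to O(inspect_transcript -> ~adjourn_session); with O(inspect_transcript) we get O(~adjourn_session).
Premise 1, O(~unfreeze_account -> adjourn_session), contraposes to O(~adjourn_session -> unfreeze_account); with O(~adjourn_session) we get O(unfreeze_account).
With premise 4, O(unfreeze_account -> log_charter), the K-axiom yields O(log_charter).
With premise 8, O(log_charter -> ~stand_down), the K-axiom yields O(~stand_down).
So O(~stand_down) holds, i.e. stand_down is forbidden. None of the other listed options is forbidden under the premises.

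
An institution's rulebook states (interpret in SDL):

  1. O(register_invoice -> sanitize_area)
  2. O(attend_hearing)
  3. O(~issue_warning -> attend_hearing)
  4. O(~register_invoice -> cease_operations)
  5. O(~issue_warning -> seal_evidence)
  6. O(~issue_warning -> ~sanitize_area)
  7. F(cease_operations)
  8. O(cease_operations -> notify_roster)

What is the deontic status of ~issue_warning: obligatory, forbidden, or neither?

Forbidden

Premise 7 is F(cease_operations), i.e. O(~cease_operations).
The contrapositive of premise 4 (O(~register_invoice -> cease_operations)) is O(~cease_operations -> register_invoice), and O(~cease_operations) is already established, so O(register_invoice).
From O(register_invoice) and premise 1, O(register_invoice -> sanitize_area), we obtain O(sanitize_area).
Premise 6 is O(~issue_warning -> ~sanitize_area); contrapositively O(sanitize_area -> issue_warning). Since O(sanitize_area) holds, K gives O(issue_warning).
Premises 2, 3, 5, 8 do not contribute to this derivation.
Thus O(issue_warning), which is F(~issue_warning): ~issue_warning is forbidden.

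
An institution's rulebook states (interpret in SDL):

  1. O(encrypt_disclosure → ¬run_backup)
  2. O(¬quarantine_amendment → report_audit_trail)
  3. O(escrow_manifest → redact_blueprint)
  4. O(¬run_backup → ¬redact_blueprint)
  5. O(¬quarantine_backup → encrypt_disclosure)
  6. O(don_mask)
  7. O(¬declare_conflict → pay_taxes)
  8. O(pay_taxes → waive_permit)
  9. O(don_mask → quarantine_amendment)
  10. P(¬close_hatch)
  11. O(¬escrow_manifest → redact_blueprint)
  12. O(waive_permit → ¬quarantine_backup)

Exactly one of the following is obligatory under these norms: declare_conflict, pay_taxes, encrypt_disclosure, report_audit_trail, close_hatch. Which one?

declare_conflict

By case analysis on ¬escrow_manifest: premise 11 gives O(¬escrow_manifest → redact_blueprint) and premise 3 gives O(escrow_manifest → redact_blueprint), so O(redact_blueprint) either way.
Premise 4, O(¬run_backup → ¬redact_blueprint), contraposes to O(redact_blueprint → run_backup); with O(redact_blueprint) we get O(run_backup).
Premise 1 is O(encrypt_disclosure → ¬run_backup); contrapositively O(run_backup → ¬encrypt_disclosure). Since O(run_backup) holds, K gives O(¬encrypt_disclosure).
The contrapositive of premise 5 (O(¬quarantine_backup → encrypt_disclosure)) is O(¬encrypt_disclosure → quarantine_backup), and O(¬encrypt_disclosure) is already established, so O(quarantine_backup).
The contrapositive of premise 12 (O(waive_permit → ¬quarantine_backup)) is O(quarantine_backup → ¬waive_permit), and O(quarantine_backup) is already established, so O(¬waive_permit).
The contrapositive of premise 8 (O(pay_taxes → waive_permit)) is O(¬waive_permit → ¬pay_taxes), and O(¬waive_permit) is already established, so O(¬pay_taxes).
Premise 7 is O(¬declare_conflict → pay_taxes); contrapositively O(¬pay_taxes → declare_conflict). Since O(¬pay_taxes) holds, K gives O(declare_conflict).
So O(declare_conflict) holds — declare_conflict is obligatory. None of the other listed options is made obligatory by any chain of premises.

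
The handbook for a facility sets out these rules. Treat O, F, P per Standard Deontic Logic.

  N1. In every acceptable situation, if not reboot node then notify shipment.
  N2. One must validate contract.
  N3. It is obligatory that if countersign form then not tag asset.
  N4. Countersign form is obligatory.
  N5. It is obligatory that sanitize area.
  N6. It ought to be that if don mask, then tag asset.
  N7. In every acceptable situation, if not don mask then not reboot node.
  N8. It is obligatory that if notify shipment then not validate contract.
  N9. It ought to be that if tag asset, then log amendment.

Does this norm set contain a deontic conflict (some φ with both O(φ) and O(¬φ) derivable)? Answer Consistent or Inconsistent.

Inconsistent

From premise 4 we have O(countersign_form).
With premise 3, O(countersign_form → ¬tag_asset), the K-axiom yields O(¬tag_asset).
The contrapositive of premise 6 (O(don_mask → tag_asset)) is O(¬tag_asset → ¬don_mask), and O(¬tag_asset) is already established, so O(¬don_mask).
From O(¬don_mask) and premise 7, O(¬don_mask → ¬reboot_node), we obtain O(¬reboot_node).
Applying K to premise 1 (O(¬reboot_node → notify_shipment)) and O(¬reboot_node) yields O(notify_shipment).
From O(notify_shipment) and premise 8, O(notify_shipment → ¬validate_contract), we obtain O(¬validate_contract).
However, premise 2 gives O(validate_contract).
We now have both O(¬validate_contract) and O(validate_contract) — validate_contract is simultaneously obligatory and forbidden, violating the D-axiom.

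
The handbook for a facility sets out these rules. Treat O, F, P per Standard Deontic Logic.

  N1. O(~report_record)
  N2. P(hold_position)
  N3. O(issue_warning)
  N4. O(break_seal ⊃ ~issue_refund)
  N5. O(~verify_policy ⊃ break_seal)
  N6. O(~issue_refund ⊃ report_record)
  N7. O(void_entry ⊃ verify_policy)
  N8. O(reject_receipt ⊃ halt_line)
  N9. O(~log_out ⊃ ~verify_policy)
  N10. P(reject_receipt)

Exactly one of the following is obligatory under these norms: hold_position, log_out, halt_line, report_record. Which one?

log_out

Premise 1 gives O(~report_record).
Premise 6, O(~issue_refund ⊃ report_record), contraposes to O(~report_record ⊃ issue_refund); with O(~report_record) we get O(issue_refund).
Premise 4 is O(break_seal ⊃ ~issue_refund); contrapositively O(issue_refund ⊃ ~break_seal). Since O(issue_refund) holds, K gives O(~break_seal).
The contrapositive of premise 5 (O(~verify_policy ⊃ break_seal)) is O(~break_seal ⊃ verify_policy), and O(~break_seal) is already established, so O(verify_policy).
Premise 9, O(~log_out ⊃ ~verify_policy), contraposes to O(verify_policy ⊃ log_out); with O(verify_policy) we get O(log_out).
So O(log_out) holds — log_out is obligatory. None of the other listed options is made obligatory by any chain of premises.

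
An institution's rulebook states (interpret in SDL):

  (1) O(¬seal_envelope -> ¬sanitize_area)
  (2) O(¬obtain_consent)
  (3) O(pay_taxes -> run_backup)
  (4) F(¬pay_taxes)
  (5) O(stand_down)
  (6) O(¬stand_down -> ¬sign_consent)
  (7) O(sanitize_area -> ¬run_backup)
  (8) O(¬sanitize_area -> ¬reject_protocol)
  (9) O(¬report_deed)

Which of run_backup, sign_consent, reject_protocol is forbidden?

Premise 4, F(¬pay_taxes), is equivalent to O(pay_taxes).
Premise 3 is O(pay_taxes -> run_backup); since O(pay_taxes), deontic closure gives O(run_backup).
The contrapositive of premise 7 (O(sanitize_area -> ¬run_backup)) is O(run_backup -> ¬sanitize_area), and O(run_backup) is already established, so O(¬sanitize_area).
From O(¬sanitize_area) and premise 8, O(¬sanitize_area -> ¬reject_protocol), we obtain O(¬reject_protocol).
So O(¬reject_protocol) holds, i.e. reject_protocol is forbidden. None of the other listed options is forbidden under the premises.

reject_protocol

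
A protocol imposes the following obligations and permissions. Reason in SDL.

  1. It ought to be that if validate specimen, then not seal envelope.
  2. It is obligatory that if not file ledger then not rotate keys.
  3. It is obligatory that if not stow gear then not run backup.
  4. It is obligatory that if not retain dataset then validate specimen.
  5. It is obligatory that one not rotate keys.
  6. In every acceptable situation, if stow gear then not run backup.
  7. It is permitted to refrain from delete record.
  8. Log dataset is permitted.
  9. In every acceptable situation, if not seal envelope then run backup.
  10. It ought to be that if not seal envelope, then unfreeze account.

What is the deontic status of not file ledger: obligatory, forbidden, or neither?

Premise 2 is O(¬file_ledger → ¬rotate_keys); even if O(¬rotate_keys) held, inferring O(¬file_ledger) would be affirming the consequent — invalid.
No premise or chain of K-axiom applications forces O(¬file_ledger), and none forces O(file_ledger). So ¬file_ledger is neither obligatory nor forbidden under these norms.

Neither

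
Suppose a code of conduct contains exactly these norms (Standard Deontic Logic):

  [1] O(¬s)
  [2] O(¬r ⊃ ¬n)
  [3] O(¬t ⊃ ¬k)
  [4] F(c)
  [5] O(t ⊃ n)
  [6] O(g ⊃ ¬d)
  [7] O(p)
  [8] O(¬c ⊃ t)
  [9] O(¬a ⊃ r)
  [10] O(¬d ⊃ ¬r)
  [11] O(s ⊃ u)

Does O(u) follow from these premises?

Premise 11 is O(s ⊃ u), but O(s) is not derivable from the premises, so it does not yield O(u).
No other premise forces O(u). An ideal world satisfying every premise can still have u false, so O(u) is not derivable.

No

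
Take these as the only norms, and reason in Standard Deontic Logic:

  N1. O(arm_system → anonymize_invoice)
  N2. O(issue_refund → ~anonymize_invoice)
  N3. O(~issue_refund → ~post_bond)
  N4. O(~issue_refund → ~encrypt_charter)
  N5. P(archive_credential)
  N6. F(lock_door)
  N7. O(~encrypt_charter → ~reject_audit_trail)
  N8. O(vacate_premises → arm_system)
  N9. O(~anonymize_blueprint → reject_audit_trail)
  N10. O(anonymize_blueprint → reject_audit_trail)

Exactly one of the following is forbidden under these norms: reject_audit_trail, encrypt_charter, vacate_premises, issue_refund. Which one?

By case analysis on anonymize_blueprint: premise 10 gives O(anonymize_blueprint → reject_audit_trail) and premise 9 gives O(~anonymize_blueprint → reject_audit_trail), so O(reject_audit_trail) either way.
The contrapositive of premise 7 (O(~encrypt_charter → ~reject_audit_trail)) is O(reject_audit_trail → encrypt_charter), and O(reject_audit_trail) is already established, so O(encrypt_charter).
Premise 4, O(~issue_refund → ~encrypt_charter), contraposes to O(encrypt_charter → issue_refund); with O(encrypt_charter) we get O(issue_refund).
With premise 2, O(issue_refund → ~anonymize_invoice), the K-axiom yields O(~anonymize_invoice).
Premise 1, O(arm_system → anonymize_invoice), contraposes to O(~anonymize_invoice → ~arm_system); with O(~anonymize_invoice) we get O(~arm_system).
The contrapositive of premise 8 (O(vacate_premises → arm_system)) is O(~arm_system → ~vacate_premises), and O(~arm_system) is already established, so O(~vacate_premises).
So O(~vacate_premises) holds, i.e. vacate_premises is forbidden. None of the other listed options is forbidden under the premises.

vacate_premises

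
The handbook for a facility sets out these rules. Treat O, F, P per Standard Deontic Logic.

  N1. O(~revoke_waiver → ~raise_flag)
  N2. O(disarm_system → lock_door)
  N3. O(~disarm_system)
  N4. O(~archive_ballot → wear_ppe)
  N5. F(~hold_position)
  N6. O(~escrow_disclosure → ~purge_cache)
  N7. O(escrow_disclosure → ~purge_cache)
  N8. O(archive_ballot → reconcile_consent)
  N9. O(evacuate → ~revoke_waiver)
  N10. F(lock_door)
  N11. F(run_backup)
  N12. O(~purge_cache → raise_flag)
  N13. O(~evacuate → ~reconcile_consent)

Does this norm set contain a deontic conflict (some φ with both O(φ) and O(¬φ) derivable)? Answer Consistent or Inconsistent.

Premise 2 is O(disarm_system → lock_door), but O(disarm_system) is not derivable from the premises, so it does not yield O(lock_door).
So O(lock_door) is not derivable, and the apparent clash with O(~lock_door) does not arise.
A world satisfying every obligation exists (e.g. archive_ballot=false, disarm_system=false, escrow_disclosure=false, evacuate=false, hold_position=true, lock_door=false, purge_cache=false, raise_flag=true, reconcile_consent=false, revoke_waiver=true, run_backup=false, wear_ppe=true); no atom is both obligatory and forbidden, so the set is consistent.

Consistent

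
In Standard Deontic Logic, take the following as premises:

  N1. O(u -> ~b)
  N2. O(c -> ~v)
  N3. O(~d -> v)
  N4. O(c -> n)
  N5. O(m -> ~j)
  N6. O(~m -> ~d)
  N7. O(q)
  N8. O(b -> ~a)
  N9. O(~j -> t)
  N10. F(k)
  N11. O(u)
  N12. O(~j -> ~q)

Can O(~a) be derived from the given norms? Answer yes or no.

No

Premise 8 is O(b -> ~a), but O(b) is not derivable from the premises, so it does not yield O(~a).
No other premise forces O(~a). An ideal world satisfying every premise can still have ~a false, so O(~a) is not derivable.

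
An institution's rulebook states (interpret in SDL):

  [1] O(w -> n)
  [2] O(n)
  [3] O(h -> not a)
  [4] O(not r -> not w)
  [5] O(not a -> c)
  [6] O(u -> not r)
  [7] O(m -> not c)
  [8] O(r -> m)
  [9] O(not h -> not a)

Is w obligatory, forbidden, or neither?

By case analysis on h: premise 3 gives O(h -> not a) and premise 9 gives O(not h -> not a), so O(not a) either way.
Applying K to premise 5 (O(not a -> c)) and O(not a) yields O(c).
Premise 7, O(m -> not c), contraposes to O(c -> not m); with O(c) we get O(not m).
The contrapositive of premise 8 (O(r -> m)) is O(not m -> not r), and O(not m) is already established, so O(not r).
Premise 4 is O(not r -> not w); since O(not r), deontic closure gives O(not w).
Premises 1, 2, 6 do not contribute to this derivation.
Thus O(not w), which is F(w): w is forbidden.

Forbidden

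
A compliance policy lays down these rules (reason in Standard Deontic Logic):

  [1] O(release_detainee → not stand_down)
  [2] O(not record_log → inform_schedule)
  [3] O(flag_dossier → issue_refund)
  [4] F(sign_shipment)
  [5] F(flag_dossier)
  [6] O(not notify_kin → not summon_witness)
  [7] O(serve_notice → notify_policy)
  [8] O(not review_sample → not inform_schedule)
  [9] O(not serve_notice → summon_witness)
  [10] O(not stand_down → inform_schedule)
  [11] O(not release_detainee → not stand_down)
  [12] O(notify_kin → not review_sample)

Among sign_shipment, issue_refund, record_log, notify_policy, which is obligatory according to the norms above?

By case analysis on not release_detainee: premise 11 gives O(not release_detainee → not stand_down) and premise 1 gives O(release_detainee → not stand_down), so O(not stand_down) either way.
From O(not stand_down) and premise 10, O(not stand_down → inform_schedule), we obtain O(inform_schedule).
Premise 8, O(not review_sample → not inform_schedule), contraposes to O(inform_schedule → review_sample); with O(inform_schedule) we get O(review_sample).
Premise 12 is O(notify_kin → not review_sample); contrapositively O(review_sample → not notify_kin). Since O(review_sample) holds, K gives O(not notify_kin).
Applying K to premise 6 (O(not notify_kin → not summon_witness)) and O(not notify_kin) yields O(not summon_witness).
The contrapositive of premise 9 (O(not serve_notice → summon_witness)) is O(not summon_witness → serve_notice), and O(not summon_witness) is already established, so O(serve_notice).
With premise 7, O(serve_notice → notify_policy), the K-axiom yields O(notify_policy).
So O(notify_policy) holds — notify_policy is obligatory. None of the other listed options is made obligatory by any chain of premises.

notify_policy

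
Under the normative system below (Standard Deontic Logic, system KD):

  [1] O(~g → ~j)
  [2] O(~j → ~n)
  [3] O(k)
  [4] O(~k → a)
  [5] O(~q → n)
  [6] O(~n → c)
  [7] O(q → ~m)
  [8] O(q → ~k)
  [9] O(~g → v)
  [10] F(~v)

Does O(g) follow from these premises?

Premise 3 gives O(k).
The contrapositive of premise 8 (O(q → ~k)) is O(k → ~q), and O(k) is already established, so O(~q).
With premise 5, O(~q → n), the K-axiom yields O(n).
Premise 2, O(~j → ~n), contraposes to O(n → j); with O(n) we get O(j).
The contrapositive of premise 1 (O(~g → ~j)) is O(j → g), and O(j) is already established, so O(g).
Premises 4, 6, 7, 9, 10 do not contribute to this derivation.
So O(g) follows.

Yes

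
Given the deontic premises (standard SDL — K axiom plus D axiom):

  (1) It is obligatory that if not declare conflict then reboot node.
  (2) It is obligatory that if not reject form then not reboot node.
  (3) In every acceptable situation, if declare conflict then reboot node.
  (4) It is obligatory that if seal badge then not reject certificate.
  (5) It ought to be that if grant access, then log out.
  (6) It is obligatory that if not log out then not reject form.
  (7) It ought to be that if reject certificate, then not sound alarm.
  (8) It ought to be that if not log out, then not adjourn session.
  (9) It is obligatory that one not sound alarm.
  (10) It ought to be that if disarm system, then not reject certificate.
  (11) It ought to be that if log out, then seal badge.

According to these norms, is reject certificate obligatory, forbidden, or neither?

Forbidden

Premises 3 and 1 are O(declare_conflict → reboot_node) and O(¬declare_conflict → reboot_node); every ideal world satisfies declare_conflict or ¬declare_conflict, so in either case reboot_node holds — hence O(reboot_node).
Premise 2, O(¬reject_form → ¬reboot_node), contraposes to O(reboot_node → reject_form); with O(reboot_node) we get O(reject_form).
The contrapositive of premise 6 (O(¬log_out → ¬reject_form)) is O(reject_form → log_out), and O(reject_form) is already established, so O(log_out).
Premise 11 is O(log_out → seal_badge); since O(log_out), deontic closure gives O(seal_badge).
Applying K to premise 4 (O(seal_badge → ¬reject_certificate)) and O(seal_badge) yields O(¬reject_certificate).
Premises 5, 7, 8, 9, 10 do not contribute to this derivation.
Thus O(¬reject_certificate), which is F(reject_certificate): reject_certificate is forbidden.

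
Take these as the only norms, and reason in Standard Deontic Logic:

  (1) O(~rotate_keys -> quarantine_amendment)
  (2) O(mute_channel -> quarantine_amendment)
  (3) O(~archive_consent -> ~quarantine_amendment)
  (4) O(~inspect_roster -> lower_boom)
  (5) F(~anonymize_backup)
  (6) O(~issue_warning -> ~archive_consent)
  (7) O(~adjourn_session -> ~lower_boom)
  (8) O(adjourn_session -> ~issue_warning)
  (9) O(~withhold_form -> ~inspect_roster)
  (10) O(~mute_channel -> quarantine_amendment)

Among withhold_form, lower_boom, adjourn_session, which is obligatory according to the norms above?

withhold_form

By case analysis on mute_channel: premise 2 gives O(mute_channel -> quarantine_amendment) and premise 10 gives O(~mute_channel -> quarantine_amendment), so O(quarantine_amendment) either way.
The contrapositive of premise 3 (O(~archive_consent -> ~quarantine_amendment)) is O(quarantine_amendment -> archive_consent), and O(quarantine_amendment) is already established, so O(archive_consent).
Premise 6, O(~issue_warning -> ~archive_consent), contraposes to O(archive_consent -> issue_warning); with O(archive_consent) we get O(issue_warning).
Premise 8 is O(adjourn_session -> ~issue_warning); contrapositively O(issue_warning -> ~adjourn_session). Since O(issue_warning) holds, K gives O(~adjourn_session).
Premise 7 is O(~adjourn_session -> ~lower_boom); since O(~adjourn_session), deontic closure gives O(~lower_boom).
Premise 4, O(~inspect_roster -> lower_boom), contraposes to O(~lower_boom -> inspect_roster); with O(~lower_boom) we get O(inspect_roster).
Premise 9 is O(~withhold_form -> ~inspect_roster); contrapositively O(inspect_roster -> withhold_form). Since O(inspect_roster) holds, K gives O(withhold_form).
So O(withhold_form) holds — withhold_form is obligatory. None of the other listed options is made obligatory by any chain of premises.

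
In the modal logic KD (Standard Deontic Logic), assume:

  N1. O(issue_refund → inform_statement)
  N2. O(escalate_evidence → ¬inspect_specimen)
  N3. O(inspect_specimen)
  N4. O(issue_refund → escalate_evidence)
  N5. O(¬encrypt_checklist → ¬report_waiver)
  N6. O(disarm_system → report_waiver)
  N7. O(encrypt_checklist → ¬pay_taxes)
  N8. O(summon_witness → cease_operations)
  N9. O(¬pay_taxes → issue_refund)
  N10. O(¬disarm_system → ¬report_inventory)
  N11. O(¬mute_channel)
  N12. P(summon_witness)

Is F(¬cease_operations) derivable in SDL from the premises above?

No

Premise 8 is O(summon_witness → cease_operations), but O(summon_witness) is not derivable from the premises (the permission P(summon_witness) asserts only ¬O(¬summon_witness), not O(summon_witness)), so it does not yield O(cease_operations).
No other premise forces O(cease_operations). An ideal world satisfying every premise can still have ¬cease_operations true, so F(¬cease_operations) is not derivable.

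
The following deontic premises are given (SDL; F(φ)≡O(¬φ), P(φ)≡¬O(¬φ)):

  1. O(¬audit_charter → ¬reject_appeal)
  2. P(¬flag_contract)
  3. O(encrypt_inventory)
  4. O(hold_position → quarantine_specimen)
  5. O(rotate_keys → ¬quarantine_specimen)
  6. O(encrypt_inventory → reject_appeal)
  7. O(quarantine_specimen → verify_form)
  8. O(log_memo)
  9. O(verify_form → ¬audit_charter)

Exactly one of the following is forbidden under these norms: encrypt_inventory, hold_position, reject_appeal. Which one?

hold_position

Premise 3 gives O(encrypt_inventory).
Applying K to premise 6 (O(encrypt_inventory → reject_appeal)) and O(encrypt_inventory) yields O(reject_appeal).
Premise 1 is O(¬audit_charter → ¬reject_appeal); contrapositively O(reject_appeal → audit_charter). Since O(reject_appeal) holds, K gives O(audit_charter).
The contrapositive of premise 9 (O(verify_form → ¬audit_charter)) is O(audit_charter → ¬verify_form), and O(audit_charter) is already established, so O(¬verify_form).
Premise 7, O(quarantine_specimen → verify_form), contraposes to O(¬verify_form → ¬quarantine_specimen); with O(¬verify_form) we get O(¬quarantine_specimen).
Premise 4, O(hold_position → quarantine_specimen), contraposes to O(¬quarantine_specimen → ¬hold_position); with O(¬quarantine_specimen) we get O(¬hold_position).
So O(¬hold_position) holds, i.e. hold_position is forbidden. None of the other listed options is forbidden under the premises.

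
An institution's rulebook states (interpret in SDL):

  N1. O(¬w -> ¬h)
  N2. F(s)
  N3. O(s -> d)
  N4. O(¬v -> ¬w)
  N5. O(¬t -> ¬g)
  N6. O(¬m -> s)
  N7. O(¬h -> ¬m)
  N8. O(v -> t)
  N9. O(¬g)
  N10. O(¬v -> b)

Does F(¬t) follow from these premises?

Yes

F(s) at premise 2 means O(¬s).
Premise 6 is O(¬m -> s); contrapositively O(¬s -> m). Since O(¬s) holds, K gives O(m).
Premise 7, O(¬h -> ¬m), contraposes to O(m -> h); with O(m) we get O(h).
Premise 1 is O(¬w -> ¬h); contrapositively O(h -> w). Since O(h) holds, K gives O(w).
Premise 4, O(¬v -> ¬w), contraposes to O(w -> v); with O(w) we get O(v).
From O(v) and premise 8, O(v -> t), we obtain O(t).
Premises 3, 5, 9, 10 do not contribute to this derivation.
So O(t) holds, i.e. F(¬t). The claim follows.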